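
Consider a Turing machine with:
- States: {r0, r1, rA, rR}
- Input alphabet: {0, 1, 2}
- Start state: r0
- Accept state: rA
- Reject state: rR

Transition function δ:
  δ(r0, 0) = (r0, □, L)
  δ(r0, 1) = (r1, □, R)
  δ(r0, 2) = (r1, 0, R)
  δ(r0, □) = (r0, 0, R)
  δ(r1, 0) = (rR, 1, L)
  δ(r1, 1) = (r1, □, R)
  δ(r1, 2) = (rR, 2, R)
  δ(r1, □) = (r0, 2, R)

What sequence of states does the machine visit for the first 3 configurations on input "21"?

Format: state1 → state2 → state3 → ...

Execution trace:
Initial: [r0]21
Step 1: δ(r0, 2) = (r1, 0, R) → 0[r1]1
Step 2: δ(r1, 1) = (r1, □, R) → 0□[r1]□

State sequence: r0 → r1 → r1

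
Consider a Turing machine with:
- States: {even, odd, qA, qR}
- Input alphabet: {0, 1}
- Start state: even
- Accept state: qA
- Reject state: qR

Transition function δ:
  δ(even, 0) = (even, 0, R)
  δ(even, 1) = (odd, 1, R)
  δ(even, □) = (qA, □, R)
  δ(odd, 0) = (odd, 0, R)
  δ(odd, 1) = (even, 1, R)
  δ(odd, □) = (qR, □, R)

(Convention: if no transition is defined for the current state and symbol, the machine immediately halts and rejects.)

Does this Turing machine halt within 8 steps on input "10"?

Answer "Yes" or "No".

Execution trace:
Initial: [even]10
Step 1: δ(even, 1) = (odd, 1, R) → 1[odd]0
Step 2: δ(odd, 0) = (odd, 0, R) → 10[odd]□
Step 3: δ(odd, □) = (qR, □, R) → 10□[qR]□

The machine reaches the reject state qR and halts.
The machine halted after 3 steps (within the 8-step bound).

Answer: Yes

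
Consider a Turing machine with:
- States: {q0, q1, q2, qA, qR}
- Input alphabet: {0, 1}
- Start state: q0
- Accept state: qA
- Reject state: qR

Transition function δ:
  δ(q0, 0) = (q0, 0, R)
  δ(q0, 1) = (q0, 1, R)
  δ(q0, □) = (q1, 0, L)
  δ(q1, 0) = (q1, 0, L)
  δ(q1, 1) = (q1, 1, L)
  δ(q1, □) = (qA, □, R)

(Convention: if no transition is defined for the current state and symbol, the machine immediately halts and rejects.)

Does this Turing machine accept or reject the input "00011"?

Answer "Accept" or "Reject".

Execution trace:
Initial: [q0]00011
Step 1: δ(q0, 0) = (q0, 0, R) → 0[q0]0011
Step 2: δ(q0, 0) = (q0, 0, R) → 00[q0]011
Step 3: δ(q0, 0) = (q0, 0, R) → 000[q0]11
Step 4: δ(q0, 1) = (q0, 1, R) → 0001[q0]1
Step 5: δ(q0, 1) = (q0, 1, R) → 00011[q0]□
Step 6: δ(q0, □) = (q1, 0, L) → 0001[q1]10
Step 7: δ(q1, 1) = (q1, 1, L) → 000[q1]110
Step 8: δ(q1, 1) = (q1, 1, L) → 00[q1]0110
Step 9: δ(q1, 0) = (q1, 0, L) → 0[q1]00110
Step 10: δ(q1, 0) = (q1, 0, L) → [q1]000110
Step 11: δ(q1, 0) = (q1, 0, L) → [q1]□000110
Step 12: δ(q1, □) = (qA, □, R) → □[qA]000110

The machine reaches the accept state qA and halts.

Answer: Accept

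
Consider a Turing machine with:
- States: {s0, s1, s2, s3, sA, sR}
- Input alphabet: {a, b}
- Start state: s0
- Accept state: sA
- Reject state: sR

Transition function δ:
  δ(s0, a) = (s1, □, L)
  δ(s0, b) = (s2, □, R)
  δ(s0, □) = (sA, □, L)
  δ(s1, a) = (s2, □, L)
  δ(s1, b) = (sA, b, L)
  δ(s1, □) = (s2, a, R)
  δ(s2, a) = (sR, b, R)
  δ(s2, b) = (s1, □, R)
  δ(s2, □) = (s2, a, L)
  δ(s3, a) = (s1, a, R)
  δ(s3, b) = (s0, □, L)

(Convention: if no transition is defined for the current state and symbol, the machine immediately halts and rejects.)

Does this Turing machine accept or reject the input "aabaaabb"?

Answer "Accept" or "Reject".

Execution trace:
Initial: [s0]aabaaabb
Step 1: δ(s0, a) = (s1, □, L) → [s1]□□abaaabb
Step 2: δ(s1, □) = (s2, a, R) → a[s2]□abaaabb
Step 3: δ(s2, □) = (s2, a, L) → [s2]aaabaaabb
Step 4: δ(s2, a) = (sR, b, R) → b[sR]aabaaabb

The machine reaches the reject state sR and halts.

Answer: Reject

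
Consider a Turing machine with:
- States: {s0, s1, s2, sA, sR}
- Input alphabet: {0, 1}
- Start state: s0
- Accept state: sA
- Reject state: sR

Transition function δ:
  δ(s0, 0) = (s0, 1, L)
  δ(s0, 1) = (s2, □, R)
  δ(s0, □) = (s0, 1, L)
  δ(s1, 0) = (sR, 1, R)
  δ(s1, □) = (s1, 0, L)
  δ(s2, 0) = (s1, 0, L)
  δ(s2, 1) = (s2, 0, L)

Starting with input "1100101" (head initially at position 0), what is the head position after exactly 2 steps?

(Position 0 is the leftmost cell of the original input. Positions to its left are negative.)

Execution trace (head position shown):
Step 0: [s0]1100101  (head at position 0)
Step 1: move right → □[s2]100101  (head at position 1)
Step 2: move left → [s2]□000101  (head at position 0)

After 2 steps, the head is at position 0.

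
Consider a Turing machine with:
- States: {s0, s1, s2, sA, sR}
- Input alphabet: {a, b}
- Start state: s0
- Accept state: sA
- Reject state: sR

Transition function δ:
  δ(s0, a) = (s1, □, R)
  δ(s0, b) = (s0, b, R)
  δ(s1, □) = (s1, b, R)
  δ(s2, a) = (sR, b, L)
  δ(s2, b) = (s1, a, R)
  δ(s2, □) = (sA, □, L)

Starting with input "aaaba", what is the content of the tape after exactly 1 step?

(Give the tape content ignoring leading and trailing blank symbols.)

Execution trace:
Initial: [s0]aaaba
Step 1: δ(s0, a) = (s1, □, R) → □[s1]aaba

No transition is defined for δ(s1, a). By convention the machine halts and rejects.

After 1 step, the tape (ignoring leading/trailing blanks) is: aaba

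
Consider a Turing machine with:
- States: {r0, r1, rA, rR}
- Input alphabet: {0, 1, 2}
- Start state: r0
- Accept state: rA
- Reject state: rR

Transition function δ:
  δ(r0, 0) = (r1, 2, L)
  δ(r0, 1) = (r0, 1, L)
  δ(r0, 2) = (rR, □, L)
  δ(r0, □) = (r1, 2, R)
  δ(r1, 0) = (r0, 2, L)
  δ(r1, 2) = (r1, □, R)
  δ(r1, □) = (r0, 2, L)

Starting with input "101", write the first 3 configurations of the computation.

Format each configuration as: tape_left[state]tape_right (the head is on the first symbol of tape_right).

Transitions applied:
Step 1: δ(r0, 1) = (r0, 1, L)
Step 2: δ(r0, □) = (r1, 2, R)

The first 3 configurations are:
[r0]101 ⊢ [r0]□101 ⊢ 2[r1]101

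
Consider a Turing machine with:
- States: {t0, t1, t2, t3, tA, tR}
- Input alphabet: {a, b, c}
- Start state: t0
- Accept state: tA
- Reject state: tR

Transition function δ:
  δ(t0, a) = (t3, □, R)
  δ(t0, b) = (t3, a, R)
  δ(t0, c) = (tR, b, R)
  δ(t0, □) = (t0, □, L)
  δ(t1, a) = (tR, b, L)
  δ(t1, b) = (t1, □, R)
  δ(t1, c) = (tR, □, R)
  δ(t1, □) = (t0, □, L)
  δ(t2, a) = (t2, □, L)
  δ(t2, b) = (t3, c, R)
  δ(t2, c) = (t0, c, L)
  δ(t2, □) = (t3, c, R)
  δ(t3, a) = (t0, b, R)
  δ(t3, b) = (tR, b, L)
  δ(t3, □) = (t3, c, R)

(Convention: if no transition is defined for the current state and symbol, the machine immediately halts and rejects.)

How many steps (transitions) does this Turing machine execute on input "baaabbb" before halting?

Execution trace:
Initial: [t0]baaabbb
Step 1: δ(t0, b) = (t3, a, R) → a[t3]aaabbb
Step 2: δ(t3, a) = (t0, b, R) → ab[t0]aabbb
Step 3: δ(t0, a) = (t3, □, R) → ab□[t3]abbb
Step 4: δ(t3, a) = (t0, b, R) → ab□b[t0]bbb
Step 5: δ(t0, b) = (t3, a, R) → ab□ba[t3]bb
Step 6: δ(t3, b) = (tR, b, L) → ab□b[tR]abb

The machine reaches the reject state tR and halts.

The machine executed 6 steps before halting.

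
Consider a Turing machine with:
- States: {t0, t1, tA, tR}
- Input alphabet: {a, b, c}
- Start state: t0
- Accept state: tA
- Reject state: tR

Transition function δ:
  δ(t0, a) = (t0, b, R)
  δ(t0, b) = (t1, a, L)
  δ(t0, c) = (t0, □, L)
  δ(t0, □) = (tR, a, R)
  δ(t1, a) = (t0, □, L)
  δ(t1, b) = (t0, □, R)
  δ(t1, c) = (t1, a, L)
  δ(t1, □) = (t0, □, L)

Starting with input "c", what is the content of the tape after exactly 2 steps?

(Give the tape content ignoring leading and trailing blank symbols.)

Execution trace:
Initial: [t0]c
Step 1: δ(t0, c) = (t0, □, L) → [t0]□□
Step 2: δ(t0, □) = (tR, a, R) → a[tR]□

The machine reaches the reject state tR and halts.

After 2 steps, the tape (ignoring leading/trailing blanks) is: a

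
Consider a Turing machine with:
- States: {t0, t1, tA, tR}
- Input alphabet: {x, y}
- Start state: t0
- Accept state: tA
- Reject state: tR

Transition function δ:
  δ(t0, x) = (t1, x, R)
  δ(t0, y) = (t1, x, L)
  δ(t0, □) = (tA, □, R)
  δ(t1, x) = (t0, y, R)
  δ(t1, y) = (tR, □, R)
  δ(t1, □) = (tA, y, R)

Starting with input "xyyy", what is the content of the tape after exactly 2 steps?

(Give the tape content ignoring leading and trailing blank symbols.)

Execution trace:
Initial: [t0]xyyy
Step 1: δ(t0, x) = (t1, x, R) → x[t1]yyy
Step 2: δ(t1, y) = (tR, □, R) → x□[tR]yy

The machine reaches the reject state tR and halts.

After 2 steps, the tape (ignoring leading/trailing blanks) is: x□yy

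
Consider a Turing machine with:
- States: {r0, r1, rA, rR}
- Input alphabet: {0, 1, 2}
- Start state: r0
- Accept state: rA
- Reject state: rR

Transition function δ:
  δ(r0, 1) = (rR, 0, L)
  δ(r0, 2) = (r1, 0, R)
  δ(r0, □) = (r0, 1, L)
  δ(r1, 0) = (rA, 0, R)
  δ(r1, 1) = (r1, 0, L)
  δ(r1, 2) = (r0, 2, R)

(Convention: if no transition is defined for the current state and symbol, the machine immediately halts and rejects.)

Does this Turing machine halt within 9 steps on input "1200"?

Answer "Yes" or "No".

Execution trace:
Initial: [r0]1200
Step 1: δ(r0, 1) = (rR, 0, L) → [rR]□0200

The machine reaches the reject state rR and halts.
The machine halted after 1 step (within the 9-step bound).

Answer: Yes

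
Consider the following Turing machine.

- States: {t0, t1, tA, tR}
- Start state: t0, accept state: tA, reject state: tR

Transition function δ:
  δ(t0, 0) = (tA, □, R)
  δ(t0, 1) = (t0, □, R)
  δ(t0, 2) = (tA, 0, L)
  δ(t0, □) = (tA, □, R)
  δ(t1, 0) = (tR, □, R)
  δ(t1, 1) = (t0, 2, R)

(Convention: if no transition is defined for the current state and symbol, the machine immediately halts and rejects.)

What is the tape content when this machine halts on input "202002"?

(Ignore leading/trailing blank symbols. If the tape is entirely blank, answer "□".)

Execution trace:
Initial: [t0]202002
Step 1: δ(t0, 2) = (tA, 0, L) → [tA]□002002

The machine reaches the accept state tA and halts.

Final tape (ignoring leading/trailing blanks): 002002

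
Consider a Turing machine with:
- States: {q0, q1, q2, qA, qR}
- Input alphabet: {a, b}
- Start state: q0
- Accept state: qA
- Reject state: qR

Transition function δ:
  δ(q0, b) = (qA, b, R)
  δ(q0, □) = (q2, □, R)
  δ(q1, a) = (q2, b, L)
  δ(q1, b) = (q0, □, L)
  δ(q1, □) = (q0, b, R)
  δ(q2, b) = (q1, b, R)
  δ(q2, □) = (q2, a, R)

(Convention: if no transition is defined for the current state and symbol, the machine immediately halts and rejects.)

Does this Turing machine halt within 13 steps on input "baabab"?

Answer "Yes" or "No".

Execution trace:
Initial: [q0]baabab
Step 1: δ(q0, b) = (qA, b, R) → b[qA]aabab

The machine reaches the accept state qA and halts.
The machine halted after 1 step (within the 13-step bound).

Answer: Yes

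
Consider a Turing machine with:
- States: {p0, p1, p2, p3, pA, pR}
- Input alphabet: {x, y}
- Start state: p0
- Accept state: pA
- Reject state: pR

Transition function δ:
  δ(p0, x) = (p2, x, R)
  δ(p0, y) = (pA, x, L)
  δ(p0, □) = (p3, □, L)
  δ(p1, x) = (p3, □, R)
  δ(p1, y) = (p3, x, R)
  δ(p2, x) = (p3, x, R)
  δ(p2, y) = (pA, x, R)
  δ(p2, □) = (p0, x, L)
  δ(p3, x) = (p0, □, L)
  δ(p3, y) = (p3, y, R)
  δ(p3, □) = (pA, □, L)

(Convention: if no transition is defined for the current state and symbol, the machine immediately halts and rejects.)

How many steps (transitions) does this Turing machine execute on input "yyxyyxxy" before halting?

Execution trace:
Initial: [p0]yyxyyxxy
Step 1: δ(p0, y) = (pA, x, L) → [pA]□xyxyyxxy

The machine reaches the accept state pA and halts.

The machine executed 1 step before halting.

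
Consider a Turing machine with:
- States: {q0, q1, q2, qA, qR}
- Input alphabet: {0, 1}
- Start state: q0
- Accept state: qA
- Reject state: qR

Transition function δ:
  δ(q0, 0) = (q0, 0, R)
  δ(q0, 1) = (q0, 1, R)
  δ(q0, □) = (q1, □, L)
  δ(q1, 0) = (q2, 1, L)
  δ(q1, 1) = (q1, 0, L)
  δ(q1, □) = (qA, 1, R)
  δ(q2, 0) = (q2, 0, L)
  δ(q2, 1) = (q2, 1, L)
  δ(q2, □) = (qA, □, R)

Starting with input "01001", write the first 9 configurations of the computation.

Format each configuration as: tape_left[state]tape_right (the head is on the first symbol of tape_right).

Transitions applied:
Step 1: δ(q0, 0) = (q0, 0, R)
Step 2: δ(q0, 1) = (q0, 1, R)
Step 3: δ(q0, 0) = (q0, 0, R)
Step 4: δ(q0, 0) = (q0, 0, R)
Step 5: δ(q0, 1) = (q0, 1, R)
Step 6: δ(q0, □) = (q1, □, L)
Step 7: δ(q1, 1) = (q1, 0, L)
Step 8: δ(q1, 0) = (q2, 1, L)

The first 9 configurations are:
[q0]01001 ⊢ 0[q0]1001 ⊢ 01[q0]001 ⊢ 010[q0]01 ⊢ 0100[q0]1 ⊢ 01001[q0]□ ⊢ 0100[q1]1□ ⊢ 010[q1]00□ ⊢ 01[q2]010□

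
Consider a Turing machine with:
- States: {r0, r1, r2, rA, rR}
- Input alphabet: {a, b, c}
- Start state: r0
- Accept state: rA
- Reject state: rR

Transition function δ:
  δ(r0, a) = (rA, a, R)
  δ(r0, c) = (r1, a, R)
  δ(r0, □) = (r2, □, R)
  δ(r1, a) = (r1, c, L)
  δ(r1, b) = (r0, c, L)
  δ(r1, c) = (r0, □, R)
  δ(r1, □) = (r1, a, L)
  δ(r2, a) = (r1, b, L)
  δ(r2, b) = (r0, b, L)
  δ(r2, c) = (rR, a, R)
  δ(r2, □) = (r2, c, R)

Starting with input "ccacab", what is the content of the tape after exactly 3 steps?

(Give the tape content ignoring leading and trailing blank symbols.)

Execution trace:
Initial: [r0]ccacab
Step 1: δ(r0, c) = (r1, a, R) → a[r1]cacab
Step 2: δ(r1, c) = (r0, □, R) → a□[r0]acab
Step 3: δ(r0, a) = (rA, a, R) → a□a[rA]cab

The machine reaches the accept state rA and halts.

After 3 steps, the tape (ignoring leading/trailing blanks) is: a□acab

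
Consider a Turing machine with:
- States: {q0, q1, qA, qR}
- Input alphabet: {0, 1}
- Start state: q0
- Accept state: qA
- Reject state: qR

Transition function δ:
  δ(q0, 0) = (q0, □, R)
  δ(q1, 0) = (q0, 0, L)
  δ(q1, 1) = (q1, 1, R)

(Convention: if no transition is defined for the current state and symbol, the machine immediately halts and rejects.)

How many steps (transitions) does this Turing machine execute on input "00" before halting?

Execution trace:
Initial: [q0]00
Step 1: δ(q0, 0) = (q0, □, R) → □[q0]0
Step 2: δ(q0, 0) = (q0, □, R) → □□[q0]□

No transition is defined for δ(q0, □). By convention the machine halts and rejects.

The machine executed 2 steps before halting.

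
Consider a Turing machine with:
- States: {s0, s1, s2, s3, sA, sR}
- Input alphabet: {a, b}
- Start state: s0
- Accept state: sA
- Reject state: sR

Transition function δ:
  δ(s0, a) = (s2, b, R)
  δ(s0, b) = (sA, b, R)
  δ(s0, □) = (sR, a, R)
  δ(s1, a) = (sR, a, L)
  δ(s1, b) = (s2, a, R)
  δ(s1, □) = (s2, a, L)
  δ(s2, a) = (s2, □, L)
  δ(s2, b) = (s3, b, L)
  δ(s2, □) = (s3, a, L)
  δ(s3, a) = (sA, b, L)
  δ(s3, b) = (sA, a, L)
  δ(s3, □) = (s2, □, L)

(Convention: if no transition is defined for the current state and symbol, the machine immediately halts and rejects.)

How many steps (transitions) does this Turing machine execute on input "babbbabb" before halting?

Execution trace:
Initial: [s0]babbbabb
Step 1: δ(s0, b) = (sA, b, R) → b[sA]abbbabb

The machine reaches the accept state sA and halts.

The machine executed 1 step before halting.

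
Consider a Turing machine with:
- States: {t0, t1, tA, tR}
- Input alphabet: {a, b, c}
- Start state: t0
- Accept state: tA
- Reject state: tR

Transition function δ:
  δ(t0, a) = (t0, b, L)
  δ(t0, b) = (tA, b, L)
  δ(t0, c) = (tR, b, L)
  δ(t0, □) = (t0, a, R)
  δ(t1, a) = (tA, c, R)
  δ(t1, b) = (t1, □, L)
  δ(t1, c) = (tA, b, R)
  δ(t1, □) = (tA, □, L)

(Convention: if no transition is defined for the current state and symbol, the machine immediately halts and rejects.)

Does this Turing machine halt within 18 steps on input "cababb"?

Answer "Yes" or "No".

Execution trace:
Initial: [t0]cababb
Step 1: δ(t0, c) = (tR, b, L) → [tR]□bababb

The machine reaches the reject state tR and halts.
The machine halted after 1 step (within the 18-step bound).

Answer: Yes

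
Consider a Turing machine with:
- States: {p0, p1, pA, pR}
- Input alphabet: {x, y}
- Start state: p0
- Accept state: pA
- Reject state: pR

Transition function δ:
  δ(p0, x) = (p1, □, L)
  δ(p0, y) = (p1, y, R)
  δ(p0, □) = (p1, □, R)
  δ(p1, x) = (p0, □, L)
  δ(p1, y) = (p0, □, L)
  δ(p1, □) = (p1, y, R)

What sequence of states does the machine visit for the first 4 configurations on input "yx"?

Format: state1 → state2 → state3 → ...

Execution trace:
Initial: [p0]yx
Step 1: δ(p0, y) = (p1, y, R) → y[p1]x
Step 2: δ(p1, x) = (p0, □, L) → [p0]y□
Step 3: δ(p0, y) = (p1, y, R) → y[p1]□

State sequence: p0 → p1 → p0 → p1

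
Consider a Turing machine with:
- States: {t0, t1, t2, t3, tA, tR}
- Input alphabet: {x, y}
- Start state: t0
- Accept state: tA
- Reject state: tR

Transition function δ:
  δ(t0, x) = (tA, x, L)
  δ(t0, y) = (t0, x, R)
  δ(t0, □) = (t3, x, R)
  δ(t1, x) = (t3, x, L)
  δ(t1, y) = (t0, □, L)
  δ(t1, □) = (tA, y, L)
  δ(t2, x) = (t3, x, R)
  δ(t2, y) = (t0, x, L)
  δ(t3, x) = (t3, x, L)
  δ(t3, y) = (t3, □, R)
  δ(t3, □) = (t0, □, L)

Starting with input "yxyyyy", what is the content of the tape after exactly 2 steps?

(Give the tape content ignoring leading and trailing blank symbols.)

Execution trace:
Initial: [t0]yxyyyy
Step 1: δ(t0, y) = (t0, x, R) → x[t0]xyyyy
Step 2: δ(t0, x) = (tA, x, L) → [tA]xxyyyy

The machine reaches the accept state tA and halts.

After 2 steps, the tape (ignoring leading/trailing blanks) is: xxyyyy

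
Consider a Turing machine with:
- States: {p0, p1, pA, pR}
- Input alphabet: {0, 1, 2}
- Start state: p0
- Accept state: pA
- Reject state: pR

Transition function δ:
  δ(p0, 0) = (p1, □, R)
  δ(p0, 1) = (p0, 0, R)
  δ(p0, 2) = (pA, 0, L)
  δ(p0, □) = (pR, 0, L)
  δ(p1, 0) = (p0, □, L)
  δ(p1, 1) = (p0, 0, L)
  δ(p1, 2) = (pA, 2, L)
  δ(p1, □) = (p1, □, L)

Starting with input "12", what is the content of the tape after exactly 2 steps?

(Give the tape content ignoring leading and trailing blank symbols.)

Execution trace:
Initial: [p0]12
Step 1: δ(p0, 1) = (p0, 0, R) → 0[p0]2
Step 2: δ(p0, 2) = (pA, 0, L) → [pA]00

The machine reaches the accept state pA and halts.

After 2 steps, the tape (ignoring leading/trailing blanks) is: 00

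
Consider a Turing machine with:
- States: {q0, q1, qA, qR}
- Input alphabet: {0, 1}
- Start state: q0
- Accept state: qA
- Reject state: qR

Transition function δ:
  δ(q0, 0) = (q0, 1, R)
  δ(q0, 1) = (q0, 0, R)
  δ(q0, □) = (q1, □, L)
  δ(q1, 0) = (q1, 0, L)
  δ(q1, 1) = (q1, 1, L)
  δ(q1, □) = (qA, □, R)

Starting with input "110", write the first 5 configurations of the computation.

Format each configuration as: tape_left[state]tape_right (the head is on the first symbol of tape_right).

Transitions applied:
Step 1: δ(q0, 1) = (q0, 0, R)
Step 2: δ(q0, 1) = (q0, 0, R)
Step 3: δ(q0, 0) = (q0, 1, R)
Step 4: δ(q0, □) = (q1, □, L)

The first 5 configurations are:
[q0]110 ⊢ 0[q0]10 ⊢ 00[q0]0 ⊢ 001[q0]□ ⊢ 00[q1]1□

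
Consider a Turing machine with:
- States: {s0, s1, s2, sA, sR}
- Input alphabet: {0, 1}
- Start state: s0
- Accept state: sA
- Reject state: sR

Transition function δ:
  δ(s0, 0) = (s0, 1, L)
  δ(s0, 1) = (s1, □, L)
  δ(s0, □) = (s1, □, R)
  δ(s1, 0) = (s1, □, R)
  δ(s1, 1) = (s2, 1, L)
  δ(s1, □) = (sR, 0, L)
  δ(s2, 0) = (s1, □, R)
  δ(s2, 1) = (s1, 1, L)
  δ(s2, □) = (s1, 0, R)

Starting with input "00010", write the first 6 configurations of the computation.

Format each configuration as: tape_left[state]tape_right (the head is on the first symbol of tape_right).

Transitions applied:
Step 1: δ(s0, 0) = (s0, 1, L)
Step 2: δ(s0, □) = (s1, □, R)
Step 3: δ(s1, 1) = (s2, 1, L)
Step 4: δ(s2, □) = (s1, 0, R)
Step 5: δ(s1, 1) = (s2, 1, L)

The first 6 configurations are:
[s0]00010 ⊢ [s0]□10010 ⊢ □[s1]10010 ⊢ [s2]□10010 ⊢ 0[s1]10010 ⊢ [s2]010010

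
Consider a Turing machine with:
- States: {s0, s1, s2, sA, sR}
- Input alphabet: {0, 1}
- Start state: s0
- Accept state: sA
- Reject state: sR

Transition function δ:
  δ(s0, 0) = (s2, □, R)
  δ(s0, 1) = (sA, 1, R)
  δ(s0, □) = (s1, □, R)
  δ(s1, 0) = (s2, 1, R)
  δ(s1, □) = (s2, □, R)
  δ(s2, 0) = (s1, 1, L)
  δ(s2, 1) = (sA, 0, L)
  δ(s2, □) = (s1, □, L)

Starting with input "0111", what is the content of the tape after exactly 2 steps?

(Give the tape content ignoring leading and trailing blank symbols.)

Execution trace:
Initial: [s0]0111
Step 1: δ(s0, 0) = (s2, □, R) → □[s2]111
Step 2: δ(s2, 1) = (sA, 0, L) → [sA]□011

The machine reaches the accept state sA and halts.

After 2 steps, the tape (ignoring leading/trailing blanks) is: 011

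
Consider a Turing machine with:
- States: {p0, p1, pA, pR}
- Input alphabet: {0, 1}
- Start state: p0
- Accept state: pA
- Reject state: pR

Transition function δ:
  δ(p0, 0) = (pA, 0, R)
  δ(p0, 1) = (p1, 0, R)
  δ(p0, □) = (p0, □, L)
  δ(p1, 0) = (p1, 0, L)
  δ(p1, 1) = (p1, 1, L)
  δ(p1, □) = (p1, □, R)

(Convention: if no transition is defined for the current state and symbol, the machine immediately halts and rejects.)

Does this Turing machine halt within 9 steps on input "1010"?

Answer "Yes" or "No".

Execution trace:
Initial: [p0]1010
Step 1: δ(p0, 1) = (p1, 0, R) → 0[p1]010
Step 2: δ(p1, 0) = (p1, 0, L) → [p1]0010
Step 3: δ(p1, 0) = (p1, 0, L) → [p1]□0010
Step 4: δ(p1, □) = (p1, □, R) → □[p1]0010
Step 5: δ(p1, 0) = (p1, 0, L) → [p1]□0010
Step 6: δ(p1, □) = (p1, □, R) → □[p1]0010
Step 7: δ(p1, 0) = (p1, 0, L) → [p1]□0010
Step 8: δ(p1, □) = (p1, □, R) → □[p1]0010
Step 9: δ(p1, 0) = (p1, 0, L) → [p1]□0010

The machine has not reached a halting state after 9 steps.
The machine did not halt within the 9-step bound.

Answer: No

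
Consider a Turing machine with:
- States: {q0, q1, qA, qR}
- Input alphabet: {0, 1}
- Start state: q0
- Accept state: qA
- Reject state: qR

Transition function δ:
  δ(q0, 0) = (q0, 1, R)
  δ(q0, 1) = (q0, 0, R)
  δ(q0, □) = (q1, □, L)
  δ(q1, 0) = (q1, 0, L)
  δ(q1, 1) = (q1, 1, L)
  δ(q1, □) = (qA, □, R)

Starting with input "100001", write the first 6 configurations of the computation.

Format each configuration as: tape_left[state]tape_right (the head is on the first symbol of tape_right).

Transitions applied:
Step 1: δ(q0, 1) = (q0, 0, R)
Step 2: δ(q0, 0) = (q0, 1, R)
Step 3: δ(q0, 0) = (q0, 1, R)
Step 4: δ(q0, 0) = (q0, 1, R)
Step 5: δ(q0, 0) = (q0, 1, R)

The first 6 configurations are:
[q0]100001 ⊢ 0[q0]00001 ⊢ 01[q0]0001 ⊢ 011[q0]001 ⊢ 0111[q0]01 ⊢ 01111[q0]1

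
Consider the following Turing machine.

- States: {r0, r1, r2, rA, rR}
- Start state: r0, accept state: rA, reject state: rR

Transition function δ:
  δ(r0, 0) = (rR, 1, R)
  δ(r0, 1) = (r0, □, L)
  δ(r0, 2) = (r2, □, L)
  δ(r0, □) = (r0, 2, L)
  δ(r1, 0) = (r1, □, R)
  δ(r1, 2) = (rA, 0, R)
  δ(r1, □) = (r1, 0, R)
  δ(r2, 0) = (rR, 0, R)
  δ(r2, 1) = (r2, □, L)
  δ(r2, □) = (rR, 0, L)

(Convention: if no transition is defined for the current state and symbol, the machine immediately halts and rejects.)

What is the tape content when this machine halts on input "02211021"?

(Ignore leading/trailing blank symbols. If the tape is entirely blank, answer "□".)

Execution trace:
Initial: [r0]02211021
Step 1: δ(r0, 0) = (rR, 1, R) → 1[rR]2211021

The machine reaches the reject state rR and halts.

Final tape (ignoring leading/trailing blanks): 12211021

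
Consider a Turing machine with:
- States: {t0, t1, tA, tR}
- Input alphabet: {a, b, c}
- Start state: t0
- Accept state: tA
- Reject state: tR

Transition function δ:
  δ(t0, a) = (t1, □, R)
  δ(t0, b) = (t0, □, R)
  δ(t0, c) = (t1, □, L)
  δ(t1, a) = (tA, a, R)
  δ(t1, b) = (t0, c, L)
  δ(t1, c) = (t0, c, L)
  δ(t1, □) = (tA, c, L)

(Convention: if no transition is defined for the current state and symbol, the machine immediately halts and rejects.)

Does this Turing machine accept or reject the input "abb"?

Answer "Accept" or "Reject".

Execution trace:
Initial: [t0]abb
Step 1: δ(t0, a) = (t1, □, R) → □[t1]bb
Step 2: δ(t1, b) = (t0, c, L) → [t0]□cb

No transition is defined for δ(t0, □). By convention the machine halts and rejects.

Answer: Reject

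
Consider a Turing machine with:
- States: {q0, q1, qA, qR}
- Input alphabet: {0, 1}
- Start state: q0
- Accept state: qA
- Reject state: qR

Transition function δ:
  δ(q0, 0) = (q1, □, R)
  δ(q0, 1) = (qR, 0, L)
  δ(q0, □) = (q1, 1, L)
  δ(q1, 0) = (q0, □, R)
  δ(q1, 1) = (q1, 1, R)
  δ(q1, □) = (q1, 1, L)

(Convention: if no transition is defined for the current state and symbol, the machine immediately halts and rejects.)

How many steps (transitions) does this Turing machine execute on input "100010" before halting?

Execution trace:
Initial: [q0]100010
Step 1: δ(q0, 1) = (qR, 0, L) → [qR]□000010

The machine reaches the reject state qR and halts.

The machine executed 1 step before halting.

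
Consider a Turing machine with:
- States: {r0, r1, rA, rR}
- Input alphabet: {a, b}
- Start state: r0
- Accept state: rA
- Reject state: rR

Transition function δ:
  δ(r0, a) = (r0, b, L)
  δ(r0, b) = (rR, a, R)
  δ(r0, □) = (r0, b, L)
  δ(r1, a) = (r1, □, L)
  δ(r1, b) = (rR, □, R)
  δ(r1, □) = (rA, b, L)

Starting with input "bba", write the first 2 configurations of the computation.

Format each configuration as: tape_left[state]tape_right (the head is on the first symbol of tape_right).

Transitions applied:
Step 1: δ(r0, b) = (rR, a, R)

The first 2 configurations are:
[r0]bba ⊢ a[rR]ba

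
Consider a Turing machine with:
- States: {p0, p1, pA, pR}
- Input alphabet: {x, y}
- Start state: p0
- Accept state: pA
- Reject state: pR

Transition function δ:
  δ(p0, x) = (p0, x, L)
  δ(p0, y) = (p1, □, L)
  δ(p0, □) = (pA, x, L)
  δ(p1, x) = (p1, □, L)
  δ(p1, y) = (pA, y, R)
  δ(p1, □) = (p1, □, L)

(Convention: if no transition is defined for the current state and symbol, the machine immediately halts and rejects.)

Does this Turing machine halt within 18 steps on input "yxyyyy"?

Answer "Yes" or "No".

Execution trace:
Initial: [p0]yxyyyy
Step 1: δ(p0, y) = (p1, □, L) → [p1]□□xyyyy
Step 2: δ(p1, □) = (p1, □, L) → [p1]□□□xyyyy
Step 3: δ(p1, □) = (p1, □, L) → [p1]□□□□xyyyy
Step 4: δ(p1, □) = (p1, □, L) → [p1]□□□□□xyyyy
Step 5: δ(p1, □) = (p1, □, L) → [p1]□□□□□□xyyyy
Step 6: δ(p1, □) = (p1, □, L) → [p1]□□□□□□□xyyyy
Step 7: δ(p1, □) = (p1, □, L) → [p1]□□□□□□□□xyyyy
Step 8: δ(p1, □) = (p1, □, L) → [p1]□□□□□□□□□xyyyy
Step 9: δ(p1, □) = (p1, □, L) → [p1]□□□□□□□□□□xyyyy
Step 10: δ(p1, □) = (p1, □, L) → [p1]□□□□□□□□□□□xyyyy
Step 11: δ(p1, □) = (p1, □, L) → [p1]□□□□□□□□□□□□xyyyy
Step 12: δ(p1, □) = (p1, □, L) → [p1]□□□□□□□□□□□□□xyyyy
Step 13: δ(p1, □) = (p1, □, L) → [p1]□□□□□□□□□□□□□□xyyyy
Step 14: δ(p1, □) = (p1, □, L) → [p1]□□□□□□□□□□□□□□□xyyyy
Step 15: δ(p1, □) = (p1, □, L) → [p1]□□□□□□□□□□□□□□□□xyyyy
Step 16: δ(p1, □) = (p1, □, L) → [p1]□□□□□□□□□□□□□□□□□xyyyy
Step 17: δ(p1, □) = (p1, □, L) → [p1]□□□□□□□□□□□□□□□□□□xyyyy
Step 18: δ(p1, □) = (p1, □, L) → [p1]□□□□□□□□□□□□□□□□□□□xyyyy

The machine has not reached a halting state after 18 steps.
The machine did not halt within the 18-step bound.

Answer: No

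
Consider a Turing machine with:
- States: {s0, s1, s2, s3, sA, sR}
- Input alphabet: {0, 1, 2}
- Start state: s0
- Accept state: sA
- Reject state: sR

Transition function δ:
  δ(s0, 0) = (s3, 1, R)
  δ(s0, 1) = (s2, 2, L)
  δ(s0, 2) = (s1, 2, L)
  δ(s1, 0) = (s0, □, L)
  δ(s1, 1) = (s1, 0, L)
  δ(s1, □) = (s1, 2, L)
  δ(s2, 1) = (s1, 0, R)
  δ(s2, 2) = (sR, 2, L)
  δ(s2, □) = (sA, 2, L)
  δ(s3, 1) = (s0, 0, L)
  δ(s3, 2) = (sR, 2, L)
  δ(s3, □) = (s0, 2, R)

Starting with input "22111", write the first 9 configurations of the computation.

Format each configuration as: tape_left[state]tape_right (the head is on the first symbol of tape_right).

Transitions applied:
Step 1: δ(s0, 2) = (s1, 2, L)
Step 2: δ(s1, □) = (s1, 2, L)
Step 3: δ(s1, □) = (s1, 2, L)
Step 4: δ(s1, □) = (s1, 2, L)
Step 5: δ(s1, □) = (s1, 2, L)
Step 6: δ(s1, □) = (s1, 2, L)
Step 7: δ(s1, □) = (s1, 2, L)
Step 8: δ(s1, □) = (s1, 2, L)

The first 9 configurations are:
[s0]22111 ⊢ [s1]□22111 ⊢ [s1]□222111 ⊢ [s1]□2222111 ⊢ [s1]□22222111 ⊢ [s1]□222222111 ⊢ [s1]□2222222111 ⊢ [s1]□22222222111 ⊢ [s1]□222222222111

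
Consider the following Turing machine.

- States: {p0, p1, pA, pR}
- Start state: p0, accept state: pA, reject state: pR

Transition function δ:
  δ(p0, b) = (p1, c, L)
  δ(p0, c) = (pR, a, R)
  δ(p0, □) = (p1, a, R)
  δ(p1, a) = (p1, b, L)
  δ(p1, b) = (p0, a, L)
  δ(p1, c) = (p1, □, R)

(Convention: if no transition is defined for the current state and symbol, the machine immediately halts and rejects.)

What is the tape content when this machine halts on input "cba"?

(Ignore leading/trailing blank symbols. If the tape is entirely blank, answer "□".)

Execution trace:
Initial: [p0]cba
Step 1: δ(p0, c) = (pR, a, R) → a[pR]ba

The machine reaches the reject state pR and halts.

Final tape (ignoring leading/trailing blanks): aba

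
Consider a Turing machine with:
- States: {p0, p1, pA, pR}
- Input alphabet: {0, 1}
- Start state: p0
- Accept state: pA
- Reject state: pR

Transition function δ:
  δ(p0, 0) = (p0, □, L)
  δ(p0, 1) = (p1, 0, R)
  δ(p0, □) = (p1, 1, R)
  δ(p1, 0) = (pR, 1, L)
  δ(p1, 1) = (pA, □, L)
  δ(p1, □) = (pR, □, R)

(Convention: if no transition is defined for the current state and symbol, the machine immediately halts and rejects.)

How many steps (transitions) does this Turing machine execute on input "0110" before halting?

Execution trace:
Initial: [p0]0110
Step 1: δ(p0, 0) = (p0, □, L) → [p0]□□110
Step 2: δ(p0, □) = (p1, 1, R) → 1[p1]□110
Step 3: δ(p1, □) = (pR, □, R) → 1□[pR]110

The machine reaches the reject state pR and halts.

The machine executed 3 steps before halting.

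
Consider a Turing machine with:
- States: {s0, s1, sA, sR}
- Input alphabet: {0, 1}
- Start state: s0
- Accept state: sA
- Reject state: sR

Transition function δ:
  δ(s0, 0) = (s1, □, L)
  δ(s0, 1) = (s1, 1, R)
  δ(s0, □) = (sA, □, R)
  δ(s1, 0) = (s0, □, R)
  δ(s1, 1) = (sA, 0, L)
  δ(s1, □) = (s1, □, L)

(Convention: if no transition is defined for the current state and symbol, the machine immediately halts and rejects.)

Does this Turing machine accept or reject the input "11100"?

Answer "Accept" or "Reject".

Execution trace:
Initial: [s0]11100
Step 1: δ(s0, 1) = (s1, 1, R) → 1[s1]1100
Step 2: δ(s1, 1) = (sA, 0, L) → [sA]10100

The machine reaches the accept state sA and halts.

Answer: Accept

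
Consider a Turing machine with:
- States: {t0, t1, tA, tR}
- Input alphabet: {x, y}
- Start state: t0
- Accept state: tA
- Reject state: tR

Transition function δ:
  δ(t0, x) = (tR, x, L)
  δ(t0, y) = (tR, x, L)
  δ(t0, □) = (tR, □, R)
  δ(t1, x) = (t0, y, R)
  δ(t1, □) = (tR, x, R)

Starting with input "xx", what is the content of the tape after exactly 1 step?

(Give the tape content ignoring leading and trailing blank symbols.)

Execution trace:
Initial: [t0]xx
Step 1: δ(t0, x) = (tR, x, L) → [tR]□xx

The machine reaches the reject state tR and halts.

After 1 step, the tape (ignoring leading/trailing blanks) is: xx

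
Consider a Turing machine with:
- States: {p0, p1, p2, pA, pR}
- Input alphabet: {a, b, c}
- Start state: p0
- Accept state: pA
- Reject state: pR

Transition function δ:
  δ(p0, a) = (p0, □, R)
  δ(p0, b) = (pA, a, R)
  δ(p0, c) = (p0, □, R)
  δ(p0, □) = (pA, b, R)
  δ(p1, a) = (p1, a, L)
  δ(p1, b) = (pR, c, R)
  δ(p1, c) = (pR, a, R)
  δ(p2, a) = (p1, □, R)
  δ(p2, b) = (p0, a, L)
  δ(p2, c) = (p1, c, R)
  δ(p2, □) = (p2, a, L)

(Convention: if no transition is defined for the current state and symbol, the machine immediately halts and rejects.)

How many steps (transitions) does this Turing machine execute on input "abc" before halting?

Execution trace:
Initial: [p0]abc
Step 1: δ(p0, a) = (p0, □, R) → □[p0]bc
Step 2: δ(p0, b) = (pA, a, R) → □a[pA]c

The machine reaches the accept state pA and halts.

The machine executed 2 steps before halting.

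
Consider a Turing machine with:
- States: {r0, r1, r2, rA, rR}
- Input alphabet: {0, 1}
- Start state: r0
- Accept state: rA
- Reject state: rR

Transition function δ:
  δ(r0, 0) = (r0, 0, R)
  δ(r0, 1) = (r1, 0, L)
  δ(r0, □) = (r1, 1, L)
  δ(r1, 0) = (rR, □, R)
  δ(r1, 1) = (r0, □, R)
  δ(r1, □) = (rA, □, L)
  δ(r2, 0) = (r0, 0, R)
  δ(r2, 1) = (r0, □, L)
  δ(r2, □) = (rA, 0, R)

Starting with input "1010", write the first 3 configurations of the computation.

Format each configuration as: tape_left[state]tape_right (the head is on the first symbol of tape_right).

Transitions applied:
Step 1: δ(r0, 1) = (r1, 0, L)
Step 2: δ(r1, □) = (rA, □, L)

The first 3 configurations are:
[r0]1010 ⊢ [r1]□0010 ⊢ [rA]□□0010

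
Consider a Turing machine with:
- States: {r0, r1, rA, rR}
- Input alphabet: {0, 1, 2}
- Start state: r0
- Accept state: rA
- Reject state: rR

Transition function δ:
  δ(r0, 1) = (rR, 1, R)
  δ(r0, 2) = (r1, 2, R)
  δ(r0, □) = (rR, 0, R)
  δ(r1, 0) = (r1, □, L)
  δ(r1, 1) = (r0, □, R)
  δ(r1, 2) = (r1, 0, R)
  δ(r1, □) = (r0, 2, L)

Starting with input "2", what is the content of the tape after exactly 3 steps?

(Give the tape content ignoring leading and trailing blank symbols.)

Execution trace:
Initial: [r0]2
Step 1: δ(r0, 2) = (r1, 2, R) → 2[r1]□
Step 2: δ(r1, □) = (r0, 2, L) → [r0]22
Step 3: δ(r0, 2) = (r1, 2, R) → 2[r1]2

After 3 steps, the tape (ignoring leading/trailing blanks) is: 22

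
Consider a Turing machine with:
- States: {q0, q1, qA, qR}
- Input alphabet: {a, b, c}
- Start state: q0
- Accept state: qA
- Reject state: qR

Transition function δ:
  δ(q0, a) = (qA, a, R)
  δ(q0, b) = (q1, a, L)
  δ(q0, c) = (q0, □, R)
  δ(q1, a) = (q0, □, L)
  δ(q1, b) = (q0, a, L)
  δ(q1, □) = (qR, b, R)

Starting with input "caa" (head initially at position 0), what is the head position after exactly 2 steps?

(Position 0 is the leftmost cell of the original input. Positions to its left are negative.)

Execution trace (head position shown):
Step 0: [q0]caa  (head at position 0)
Step 1: move right → □[q0]aa  (head at position 1)
Step 2: move right → □a[qA]a  (head at position 2)

After 2 steps, the head is at position 2.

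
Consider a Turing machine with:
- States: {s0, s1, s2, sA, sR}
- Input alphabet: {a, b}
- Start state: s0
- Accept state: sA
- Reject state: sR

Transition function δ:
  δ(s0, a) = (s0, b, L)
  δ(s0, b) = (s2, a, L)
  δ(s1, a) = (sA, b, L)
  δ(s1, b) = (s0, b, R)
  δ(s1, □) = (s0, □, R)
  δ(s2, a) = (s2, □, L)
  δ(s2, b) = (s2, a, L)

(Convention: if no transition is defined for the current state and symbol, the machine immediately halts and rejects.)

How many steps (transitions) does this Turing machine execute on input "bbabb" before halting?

Execution trace:
Initial: [s0]bbabb
Step 1: δ(s0, b) = (s2, a, L) → [s2]□ababb

No transition is defined for δ(s2, □). By convention the machine halts and rejects.

The machine executed 1 step before halting.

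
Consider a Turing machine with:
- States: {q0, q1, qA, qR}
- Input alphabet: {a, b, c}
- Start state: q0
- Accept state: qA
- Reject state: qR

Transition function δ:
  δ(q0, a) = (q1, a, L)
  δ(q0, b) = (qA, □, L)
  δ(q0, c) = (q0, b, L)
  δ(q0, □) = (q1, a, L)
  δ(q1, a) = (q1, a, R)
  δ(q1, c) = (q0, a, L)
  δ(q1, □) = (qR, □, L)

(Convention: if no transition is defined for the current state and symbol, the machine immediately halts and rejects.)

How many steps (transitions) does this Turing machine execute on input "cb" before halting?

Execution trace:
Initial: [q0]cb
Step 1: δ(q0, c) = (q0, b, L) → [q0]□bb
Step 2: δ(q0, □) = (q1, a, L) → [q1]□abb
Step 3: δ(q1, □) = (qR, □, L) → [qR]□□abb

The machine reaches the reject state qR and halts.

The machine executed 3 steps before halting.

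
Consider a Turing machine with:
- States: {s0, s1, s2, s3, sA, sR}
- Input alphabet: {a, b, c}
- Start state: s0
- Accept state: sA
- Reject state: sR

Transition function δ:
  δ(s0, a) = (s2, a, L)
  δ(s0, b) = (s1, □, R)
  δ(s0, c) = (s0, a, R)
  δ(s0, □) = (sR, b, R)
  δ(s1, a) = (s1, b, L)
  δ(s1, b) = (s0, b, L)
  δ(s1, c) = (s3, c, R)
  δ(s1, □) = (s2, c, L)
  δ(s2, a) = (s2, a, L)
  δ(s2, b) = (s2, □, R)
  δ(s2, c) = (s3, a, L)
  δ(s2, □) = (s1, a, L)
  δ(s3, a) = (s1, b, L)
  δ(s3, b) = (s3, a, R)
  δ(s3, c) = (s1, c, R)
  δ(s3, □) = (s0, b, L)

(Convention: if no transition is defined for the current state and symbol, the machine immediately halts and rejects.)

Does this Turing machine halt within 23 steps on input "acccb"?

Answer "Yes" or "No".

Execution trace:
Initial: [s0]acccb
Step 1: δ(s0, a) = (s2, a, L) → [s2]□acccb
Step 2: δ(s2, □) = (s1, a, L) → [s1]□aacccb
Step 3: δ(s1, □) = (s2, c, L) → [s2]□caacccb
Step 4: δ(s2, □) = (s1, a, L) → [s1]□acaacccb
Step 5: δ(s1, □) = (s2, c, L) → [s2]□cacaacccb
Step 6: δ(s2, □) = (s1, a, L) → [s1]□acacaacccb
Step 7: δ(s1, □) = (s2, c, L) → [s2]□cacacaacccb
Step 8: δ(s2, □) = (s1, a, L) → [s1]□acacacaacccb
Step 9: δ(s1, □) = (s2, c, L) → [s2]□cacacacaacccb
Step 10: δ(s2, □) = (s1, a, L) → [s1]□acacacacaacccb
Step 11: δ(s1, □) = (s2, c, L) → [s2]□cacacacacaacccb
Step 12: δ(s2, □) = (s1, a, L) → [s1]□acacacacacaacccb
Step 13: δ(s1, □) = (s2, c, L) → [s2]□cacacacacacaacccb
Step 14: δ(s2, □) = (s1, a, L) → [s1]□acacacacacacaacccb
Step 15: δ(s1, □) = (s2, c, L) → [s2]□cacacacacacacaacccb
Step 16: δ(s2, □) = (s1, a, L) → [s1]□acacacacacacacaacccb
Step 17: δ(s1, □) = (s2, c, L) → [s2]□cacacacacacacacaacccb
Step 18: δ(s2, □) = (s1, a, L) → [s1]□acacacacacacacacaacccb
Step 19: δ(s1, □) = (s2, c, L) → [s2]□cacacacacacacacacaacccb
Step 20: δ(s2, □) = (s1, a, L) → [s1]□acacacacacacacacacaacccb
Step 21: δ(s1, □) = (s2, c, L) → [s2]□cacacacacacacacacacaacccb
Step 22: δ(s2, □) = (s1, a, L) → [s1]□acacacacacacacacacacaacccb
Step 23: δ(s1, □) = (s2, c, L) → [s2]□cacacacacacacacacacacaacccb

The machine has not reached a halting state after 23 steps.
The machine did not halt within the 23-step bound.

Answer: No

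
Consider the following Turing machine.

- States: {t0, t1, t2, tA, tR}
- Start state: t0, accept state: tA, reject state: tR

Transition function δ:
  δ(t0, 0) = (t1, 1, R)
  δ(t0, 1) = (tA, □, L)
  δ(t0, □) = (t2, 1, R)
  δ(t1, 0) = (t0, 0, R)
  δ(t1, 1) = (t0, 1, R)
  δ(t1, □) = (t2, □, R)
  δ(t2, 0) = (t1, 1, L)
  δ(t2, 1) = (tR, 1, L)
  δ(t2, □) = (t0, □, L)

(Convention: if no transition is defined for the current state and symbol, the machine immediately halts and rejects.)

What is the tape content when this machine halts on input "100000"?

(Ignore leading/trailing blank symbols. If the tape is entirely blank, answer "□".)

Execution trace:
Initial: [t0]100000
Step 1: δ(t0, 1) = (tA, □, L) → [tA]□□00000

The machine reaches the accept state tA and halts.

Final tape (ignoring leading/trailing blanks): 00000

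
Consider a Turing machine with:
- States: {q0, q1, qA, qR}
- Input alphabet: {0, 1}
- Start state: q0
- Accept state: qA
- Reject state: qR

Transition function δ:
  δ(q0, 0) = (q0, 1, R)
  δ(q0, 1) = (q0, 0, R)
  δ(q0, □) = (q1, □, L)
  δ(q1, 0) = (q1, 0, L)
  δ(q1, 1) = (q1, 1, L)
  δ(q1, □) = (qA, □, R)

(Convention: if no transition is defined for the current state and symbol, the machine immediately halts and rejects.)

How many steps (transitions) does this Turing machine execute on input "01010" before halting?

Execution trace:
Initial: [q0]01010
Step 1: δ(q0, 0) = (q0, 1, R) → 1[q0]1010
Step 2: δ(q0, 1) = (q0, 0, R) → 10[q0]010
Step 3: δ(q0, 0) = (q0, 1, R) → 101[q0]10
Step 4: δ(q0, 1) = (q0, 0, R) → 1010[q0]0
Step 5: δ(q0, 0) = (q0, 1, R) → 10101[q0]□
Step 6: δ(q0, □) = (q1, □, L) → 1010[q1]1□
Step 7: δ(q1, 1) = (q1, 1, L) → 101[q1]01□
Step 8: δ(q1, 0) = (q1, 0, L) → 10[q1]101□
Step 9: δ(q1, 1) = (q1, 1, L) → 1[q1]0101□
Step 10: δ(q1, 0) = (q1, 0, L) → [q1]10101□
Step 11: δ(q1, 1) = (q1, 1, L) → [q1]□10101□
Step 12: δ(q1, □) = (qA, □, R) → □[qA]10101□

The machine reaches the accept state qA and halts.

The machine executed 12 steps before halting.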